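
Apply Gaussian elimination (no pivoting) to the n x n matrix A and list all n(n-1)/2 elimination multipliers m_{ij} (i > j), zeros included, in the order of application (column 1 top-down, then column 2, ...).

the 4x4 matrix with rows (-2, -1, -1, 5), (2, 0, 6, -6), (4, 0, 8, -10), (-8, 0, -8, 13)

multipliers: -1, -2, 4, 2, -4, -4

Forward elimination:
R2 <- R2 - (-1)*R1:  [  0  -1   5  -1 ]
R3 <- R3 - (-2)*R1:  [  0  -2   6   0 ]
R4 <- R4 - (4)*R1:  [  0   4  -4  -7 ]
R3 <- R3 - (2)*R2:  [  0   0  -4   2 ]
R4 <- R4 - (-4)*R2:  [   0    0   16  -11 ]
R4 <- R4 - (-4)*R3:  [  0   0   0  -3 ]
Multipliers (in order of application): m_{21} = -1, m_{31} = -2, m_{41} = 4, m_{32} = 2, m_{42} = -4, m_{43} = -4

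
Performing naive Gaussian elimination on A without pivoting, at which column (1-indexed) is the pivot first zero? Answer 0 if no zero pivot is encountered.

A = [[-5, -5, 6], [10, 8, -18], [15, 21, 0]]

Naive forward elimination:
R2 <- R2 - (-2)*R1:  [  0  -2  -6 ]
R3 <- R3 - (-3)*R1:  [  0   6  18 ]
R3 <- R3 - (-3)*R2:  [ 0  0  0 ]
Matrix at this point:
[ -5  -5   6 ]
[  0  -2  -6 ]
[  0   0   0 ]
Pivot entry (3,3) in the last row is zero and there are no rows below to swap with -> zero pivot in column 3 (A is singular).

first zero-pivot column = 3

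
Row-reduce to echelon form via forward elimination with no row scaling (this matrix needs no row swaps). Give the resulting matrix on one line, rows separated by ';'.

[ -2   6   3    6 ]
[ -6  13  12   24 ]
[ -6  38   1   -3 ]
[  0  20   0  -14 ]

Forward elimination:
R2 <- R2 - (3)*R1:  [  0  -5   3   6 ]
R3 <- R3 - (3)*R1:  [   0   20   -8  -21 ]
R3 <- R3 - (-4)*R2:  [ 0  0  4  3 ]
R4 <- R4 - (-4)*R2:  [  0   0  12  10 ]
R4 <- R4 - (3)*R3:  [ 0  0  0  1 ]
Row echelon form:
[ -2   6  3  6 ]
[  0  -5  3  6 ]
[  0   0  4  3 ]
[  0   0  0  1 ]

REF = [-2 6 3 6; 0 -5 3 6; 0 0 4 3; 0 0 0 1]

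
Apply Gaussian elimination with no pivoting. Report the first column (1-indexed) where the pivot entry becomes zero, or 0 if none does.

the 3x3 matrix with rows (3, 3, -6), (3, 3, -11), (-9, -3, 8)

first zero-pivot column = 2

Naive forward elimination:
R2 <- R2 - (1)*R1:  [  0   0  -5 ]
R3 <- R3 - (-3)*R1:  [   0    6  -10 ]
Matrix at this point:
[ 3  3   -6 ]
[ 0  0   -5 ]
[ 0  6  -10 ]
Pivot entry (2,2) is zero but row 3 has 6 in column 2 -> naive elimination stops; a row interchange (e.g. R2 <-> R3) would be required here.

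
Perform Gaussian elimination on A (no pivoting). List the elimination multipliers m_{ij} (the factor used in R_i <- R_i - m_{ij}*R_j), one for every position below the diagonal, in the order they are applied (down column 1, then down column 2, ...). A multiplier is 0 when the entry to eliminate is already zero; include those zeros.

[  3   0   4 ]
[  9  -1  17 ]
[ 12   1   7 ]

Forward elimination:
R2 <- R2 - (3)*R1:  [  0  -1   5 ]
R3 <- R3 - (4)*R1:  [  0   1  -9 ]
R3 <- R3 - (-1)*R2:  [  0   0  -4 ]
Multipliers (in order of application): m_{21} = 3, m_{31} = 4, m_{32} = -1

multipliers: 3, 4, -1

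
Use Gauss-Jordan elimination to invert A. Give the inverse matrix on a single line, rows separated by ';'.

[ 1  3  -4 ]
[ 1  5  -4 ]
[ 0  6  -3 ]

Gauss-Jordan on [A | I]:
R2 <- R2 - (1)*R1:  [  0   2   0  |  -1   1   0 ]
R2 <- (1/2)*R2:  [    0     1     0  |  -1/2   1/2     0 ]
R1 <- R1 - (3)*R2:  [    1     0    -4  |   5/2  -3/2     0 ]
R3 <- R3 - (6)*R2:  [  0   0  -3  |   3  -3   1 ]
R3 <- (1/-3)*R3:  [    0     0     1  |    -1     1  -1/3 ]
R1 <- R1 - (-4)*R3:  [    1     0     0  |  -3/2   5/2  -4/3 ]
Right block of [I | A^{-1}] is the inverse:
[ -3/2  5/2  -4/3 ]
[ -1/2  1/2     0 ]
[   -1    1  -1/3 ]

inverse = [-3/2 5/2 -4/3; -1/2 1/2 0; -1 1 -1/3]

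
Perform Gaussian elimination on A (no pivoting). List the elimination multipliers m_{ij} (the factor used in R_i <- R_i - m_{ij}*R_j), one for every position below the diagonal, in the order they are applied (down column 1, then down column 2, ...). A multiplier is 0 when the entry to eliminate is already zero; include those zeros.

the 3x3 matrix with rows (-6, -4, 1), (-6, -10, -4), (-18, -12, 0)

Forward elimination:
R2 <- R2 - (1)*R1:  [  0  -6  -5 ]
R3 <- R3 - (3)*R1:  [  0   0  -3 ]
R3: entry in column 2 is already 0 -> m_{32} = 0 (no row operation needed)
Multipliers (in order of application): m_{21} = 1, m_{31} = 3, m_{32} = 0

multipliers: 1, 3, 0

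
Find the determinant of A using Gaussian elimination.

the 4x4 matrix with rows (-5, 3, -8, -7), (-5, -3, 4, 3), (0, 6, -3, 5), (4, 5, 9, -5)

Forward elimination:
R2 <- R2 - (1)*R1:  [  0  -6  12  10 ]
R4 <- R4 - (-4/5)*R1:  [     0   37/5   13/5  -53/5 ]
R3 <- R3 - (-1)*R2:  [  0   0   9  15 ]
R4 <- R4 - (-37/30)*R2:  [     0      0   87/5  26/15 ]
R4 <- R4 - (29/15)*R3:  [       0        0        0  -409/15 ]
Upper-triangular form:
[ -5   3  -8       -7 ]
[  0  -6  12       10 ]
[  0   0   9       15 ]
[  0   0   0  -409/15 ]
det(A) = (-1)^0 * (-5) * (-6) * (9) * (-409/15) = -7362  (0 row swaps -> sign +1)

det(A) = -7362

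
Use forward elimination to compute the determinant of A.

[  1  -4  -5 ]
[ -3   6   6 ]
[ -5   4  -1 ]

Forward elimination:
R2 <- R2 - (-3)*R1:  [  0  -6  -9 ]
R3 <- R3 - (-5)*R1:  [   0  -16  -26 ]
R3 <- R3 - (8/3)*R2:  [  0   0  -2 ]
Upper-triangular form:
[ 1  -4  -5 ]
[ 0  -6  -9 ]
[ 0   0  -2 ]
det(A) = (-1)^0 * (1) * (-6) * (-2) = 12  (0 row swaps -> sign +1)

det(A) = 12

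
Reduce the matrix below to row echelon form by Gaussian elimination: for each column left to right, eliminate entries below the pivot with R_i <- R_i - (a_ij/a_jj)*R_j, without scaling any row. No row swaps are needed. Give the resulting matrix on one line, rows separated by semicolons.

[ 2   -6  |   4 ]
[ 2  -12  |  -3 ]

Forward elimination:
R2 <- R2 - (1)*R1:  [  0  -6  -7 ]
Row echelon form:
[ 2  -6  |   4 ]
[ 0  -6  |  -7 ]

REF = [2 -6 4; 0 -6 -7]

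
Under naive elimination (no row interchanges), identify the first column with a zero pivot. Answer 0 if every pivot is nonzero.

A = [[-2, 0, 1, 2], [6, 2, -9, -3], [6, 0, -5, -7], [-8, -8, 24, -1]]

first zero-pivot column = 0

Naive forward elimination:
R2 <- R2 - (-3)*R1:  [  0   2  -6   3 ]
R3 <- R3 - (-3)*R1:  [  0   0  -2  -1 ]
R4 <- R4 - (4)*R1:  [  0  -8  20  -9 ]
R4 <- R4 - (-4)*R2:  [  0   0  -4   3 ]
R4 <- R4 - (2)*R3:  [ 0  0  0  5 ]
All pivots nonzero; naive elimination completes without hitting a zero pivot.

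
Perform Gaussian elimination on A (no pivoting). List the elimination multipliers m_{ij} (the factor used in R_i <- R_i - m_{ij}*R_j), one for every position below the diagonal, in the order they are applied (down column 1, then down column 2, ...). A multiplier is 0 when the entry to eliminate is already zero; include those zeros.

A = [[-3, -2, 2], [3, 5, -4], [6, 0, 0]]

multipliers: -1, -2, -4/3

Forward elimination:
R2 <- R2 - (-1)*R1:  [  0   3  -2 ]
R3 <- R3 - (-2)*R1:  [  0  -4   4 ]
R3 <- R3 - (-4/3)*R2:  [   0    0  4/3 ]
Multipliers (in order of application): m_{21} = -1, m_{31} = -2, m_{32} = -4/3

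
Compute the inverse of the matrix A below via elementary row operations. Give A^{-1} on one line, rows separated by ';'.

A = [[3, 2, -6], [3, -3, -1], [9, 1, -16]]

inverse = [49/45 26/45 -4/9; 13/15 2/15 -1/3; 2/3 1/3 -1/3]

Gauss-Jordan on [A | I]:
R1 <- (1/3)*R1:  [   1  2/3   -2  |  1/3    0    0 ]
R2 <- R2 - (3)*R1:  [  0  -5   5  |  -1   1   0 ]
R3 <- R3 - (9)*R1:  [  0  -5   2  |  -3   0   1 ]
R2 <- (1/-5)*R2:  [    0     1    -1  |   1/5  -1/5     0 ]
R1 <- R1 - (2/3)*R2:  [    1     0  -4/3  |   1/5  2/15     0 ]
R3 <- R3 - (-5)*R2:  [  0   0  -3  |  -2  -1   1 ]
R3 <- (1/-3)*R3:  [    0     0     1  |   2/3   1/3  -1/3 ]
R1 <- R1 - (-4/3)*R3:  [     1      0      0  |  49/45  26/45   -4/9 ]
R2 <- R2 - (-1)*R3:  [     0      1      0  |  13/15   2/15   -1/3 ]
Right block of [I | A^{-1}] is the inverse:
[ 49/45  26/45  -4/9 ]
[ 13/15   2/15  -1/3 ]
[   2/3    1/3  -1/3 ]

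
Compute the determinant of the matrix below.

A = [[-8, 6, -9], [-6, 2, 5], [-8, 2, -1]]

Forward elimination:
R2 <- R2 - (3/4)*R1:  [    0  -5/2  47/4 ]
R3 <- R3 - (1)*R1:  [  0  -4   8 ]
R3 <- R3 - (8/5)*R2:  [     0      0  -54/5 ]
Upper-triangular form:
[ -8     6     -9 ]
[  0  -5/2   47/4 ]
[  0     0  -54/5 ]
det(A) = (-1)^0 * (-8) * (-5/2) * (-54/5) = -216  (0 row swaps -> sign +1)

det(A) = -216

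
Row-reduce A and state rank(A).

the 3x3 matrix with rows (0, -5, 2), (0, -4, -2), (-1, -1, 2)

Row reduction:
R1 <-> R3   (pivot in column 1 was zero)
[ -1  -1   2 ]
[  0  -4  -2 ]
[  0  -5   2 ]
R3 <- R3 - (5/4)*R2:  [   0    0  9/2 ]
Row echelon form:
[ -1  -1    2 ]
[  0  -4   -2 ]
[  0   0  9/2 ]
Nonzero rows / pivot columns: 3

rank(A) = 3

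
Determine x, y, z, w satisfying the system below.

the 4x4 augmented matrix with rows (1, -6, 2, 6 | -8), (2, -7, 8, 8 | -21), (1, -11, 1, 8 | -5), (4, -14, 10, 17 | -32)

(2, -1, -2, -2)

Forward elimination on [A|b]:
R2 <- R2 - (2)*R1:  [  0   5   4  -4  -5 ]
R3 <- R3 - (1)*R1:  [  0  -5  -1   2   3 ]
R4 <- R4 - (4)*R1:  [  0  10   2  -7   0 ]
R3 <- R3 - (-1)*R2:  [  0   0   3  -2  -2 ]
R4 <- R4 - (2)*R2:  [  0   0  -6   1  10 ]
R4 <- R4 - (-2)*R3:  [  0   0   0  -3   6 ]
Row echelon form:
[ 1  -6  2   6  |  -8 ]
[ 0   5  4  -4  |  -5 ]
[ 0   0  3  -2  |  -2 ]
[ 0   0  0  -3  |   6 ]
Back-substitution:
w = (6) / -3 = -2
z = (-2 - (-2)*(-2)) / 3 = -2
y = (-5 - (4)*(-2) - (-4)*(-2)) / 5 = -1
x = (-8 - (-6)*(-1) - (2)*(-2) - (6)*(-2)) / 1 = 2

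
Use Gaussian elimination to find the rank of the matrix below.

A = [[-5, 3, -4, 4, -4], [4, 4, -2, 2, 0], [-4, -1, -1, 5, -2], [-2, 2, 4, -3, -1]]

rank(A) = 4

Row reduction:
R2 <- R2 - (-4/5)*R1:  [     0   32/5  -26/5   26/5  -16/5 ]
R3 <- R3 - (4/5)*R1:  [     0  -17/5   11/5    9/5    6/5 ]
R4 <- R4 - (2/5)*R1:  [     0    4/5   28/5  -23/5    3/5 ]
R3 <- R3 - (-17/32)*R2:  [     0      0  -9/16  73/16   -1/2 ]
R4 <- R4 - (1/8)*R2:  [     0      0   25/4  -21/4      1 ]
R4 <- R4 - (-100/9)*R3:  [     0      0      0  409/9  -41/9 ]
Row echelon form:
[ -5     3     -4      4     -4 ]
[  0  32/5  -26/5   26/5  -16/5 ]
[  0     0  -9/16  73/16   -1/2 ]
[  0     0      0  409/9  -41/9 ]
Nonzero rows / pivot columns: 4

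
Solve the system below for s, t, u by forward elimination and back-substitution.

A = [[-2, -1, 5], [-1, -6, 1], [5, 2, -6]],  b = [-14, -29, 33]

(5, 4, 0)

Forward elimination on [A|b]:
R2 <- R2 - (1/2)*R1:  [     0  -11/2   -3/2    -22 ]
R3 <- R3 - (-5/2)*R1:  [    0  -1/2  13/2    -2 ]
R3 <- R3 - (1/11)*R2:  [     0      0  73/11      0 ]
Row echelon form:
[ -2     -1      5  |  -14 ]
[  0  -11/2   -3/2  |  -22 ]
[  0      0  73/11  |    0 ]
Back-substitution:
u = (0) / (73/11) = 0
t = (-22 - (-3/2)*(0)) / (-11/2) = 4
s = (-14 - (-1)*(4) - (5)*(0)) / -2 = 5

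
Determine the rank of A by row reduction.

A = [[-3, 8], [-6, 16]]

Row reduction:
R2 <- R2 - (2)*R1:  [ 0  0 ]
Row echelon form:
[ -3  8 ]
[  0  0 ]
Nonzero rows / pivot columns: 1

rank(A) = 1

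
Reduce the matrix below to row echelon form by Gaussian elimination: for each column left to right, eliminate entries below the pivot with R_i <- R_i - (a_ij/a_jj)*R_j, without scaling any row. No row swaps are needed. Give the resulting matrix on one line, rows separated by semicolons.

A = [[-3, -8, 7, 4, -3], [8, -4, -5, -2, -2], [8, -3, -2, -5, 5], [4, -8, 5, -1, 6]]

REF = [-3 -8 7 4 -3; 0 -76/3 41/3 26/3 -10; 0 0 269/76 -101/38 251/38; 0 0 0 309/269 380/269]

Forward elimination:
R2 <- R2 - (-8/3)*R1:  [     0  -76/3   41/3   26/3    -10 ]
R3 <- R3 - (-8/3)*R1:  [     0  -73/3   50/3   17/3     -3 ]
R4 <- R4 - (-4/3)*R1:  [     0  -56/3   43/3   13/3      2 ]
R3 <- R3 - (73/76)*R2:  [       0        0   269/76  -101/38   251/38 ]
R4 <- R4 - (14/19)*R2:  [      0       0   81/19  -39/19  178/19 ]
R4 <- R4 - (324/269)*R3:  [       0        0        0  309/269  380/269 ]
Row echelon form:
[ -3     -8       7        4       -3 ]
[  0  -76/3    41/3     26/3      -10 ]
[  0      0  269/76  -101/38   251/38 ]
[  0      0       0  309/269  380/269 ]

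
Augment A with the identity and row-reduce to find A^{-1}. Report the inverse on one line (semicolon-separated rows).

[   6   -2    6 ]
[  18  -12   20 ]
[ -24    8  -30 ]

inverse = [25/27 -1/18 4/27; 5/18 -1/6 -1/18; -2/3 0 -1/6]

Gauss-Jordan on [A | I]:
R1 <- (1/6)*R1:  [    1  -1/3     1  |   1/6     0     0 ]
R2 <- R2 - (18)*R1:  [  0  -6   2  |  -3   1   0 ]
R3 <- R3 - (-24)*R1:  [  0   0  -6  |   4   0   1 ]
R2 <- (1/-6)*R2:  [    0     1  -1/3  |   1/2  -1/6     0 ]
R1 <- R1 - (-1/3)*R2:  [     1      0    8/9  |    1/3  -1/18      0 ]
R3 <- (1/-6)*R3:  [    0     0     1  |  -2/3     0  -1/6 ]
R1 <- R1 - (8/9)*R3:  [     1      0      0  |  25/27  -1/18   4/27 ]
R2 <- R2 - (-1/3)*R3:  [     0      1      0  |   5/18   -1/6  -1/18 ]
Right block of [I | A^{-1}] is the inverse:
[ 25/27  -1/18   4/27 ]
[  5/18   -1/6  -1/18 ]
[  -2/3      0   -1/6 ]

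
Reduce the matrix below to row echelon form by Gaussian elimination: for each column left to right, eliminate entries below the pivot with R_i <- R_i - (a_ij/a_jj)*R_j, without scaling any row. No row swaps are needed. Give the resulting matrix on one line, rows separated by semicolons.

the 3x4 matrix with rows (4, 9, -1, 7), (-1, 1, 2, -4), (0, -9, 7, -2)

Forward elimination:
R2 <- R2 - (-1/4)*R1:  [    0  13/4   7/4  -9/4 ]
R3 <- R3 - (-36/13)*R2:  [       0        0   154/13  -107/13 ]
Row echelon form:
[ 4     9      -1        7 ]
[ 0  13/4     7/4     -9/4 ]
[ 0     0  154/13  -107/13 ]

REF = [4 9 -1 7; 0 13/4 7/4 -9/4; 0 0 154/13 -107/13]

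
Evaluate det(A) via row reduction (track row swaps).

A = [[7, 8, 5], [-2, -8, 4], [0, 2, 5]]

det(A) = -276

Forward elimination:
R2 <- R2 - (-2/7)*R1:  [     0  -40/7   38/7 ]
R3 <- R3 - (-7/20)*R2:  [     0      0  69/10 ]
Upper-triangular form:
[ 7      8      5 ]
[ 0  -40/7   38/7 ]
[ 0      0  69/10 ]
det(A) = (-1)^0 * (7) * (-40/7) * (69/10) = -276  (0 row swaps -> sign +1)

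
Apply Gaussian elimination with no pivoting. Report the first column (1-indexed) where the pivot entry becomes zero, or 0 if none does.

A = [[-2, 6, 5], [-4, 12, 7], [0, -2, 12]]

first zero-pivot column = 2

Naive forward elimination:
R2 <- R2 - (2)*R1:  [  0   0  -3 ]
Matrix at this point:
[ -2   6   5 ]
[  0   0  -3 ]
[  0  -2  12 ]
Pivot entry (2,2) is zero but row 3 has -2 in column 2 -> naive elimination stops; a row interchange (e.g. R2 <-> R3) would be required here.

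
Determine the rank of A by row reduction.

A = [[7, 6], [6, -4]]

rank(A) = 2

Row reduction:
R2 <- R2 - (6/7)*R1:  [     0  -64/7 ]
Row echelon form:
[ 7      6 ]
[ 0  -64/7 ]
Nonzero rows / pivot columns: 2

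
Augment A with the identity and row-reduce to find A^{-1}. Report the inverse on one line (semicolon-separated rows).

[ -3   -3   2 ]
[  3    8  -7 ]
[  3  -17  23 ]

Gauss-Jordan on [A | I]:
R1 <- (1/-3)*R1:  [    1     1  -2/3  |  -1/3     0     0 ]
R2 <- R2 - (3)*R1:  [  0   5  -5  |   1   1   0 ]
R3 <- R3 - (3)*R1:  [   0  -20   25  |    1    0    1 ]
R2 <- (1/5)*R2:  [   0    1   -1  |  1/5  1/5    0 ]
R1 <- R1 - (1)*R2:  [     1      0    1/3  |  -8/15   -1/5      0 ]
R3 <- R3 - (-20)*R2:  [ 0  0  5  |  5  4  1 ]
R3 <- (1/5)*R3:  [   0    0    1  |    1  4/5  1/5 ]
R1 <- R1 - (1/3)*R3:  [      1       0       0  |  -13/15   -7/15   -1/15 ]
R2 <- R2 - (-1)*R3:  [   0    1    0  |  6/5    1  1/5 ]
Right block of [I | A^{-1}] is the inverse:
[ -13/15  -7/15  -1/15 ]
[    6/5      1    1/5 ]
[      1    4/5    1/5 ]

inverse = [-13/15 -7/15 -1/15; 6/5 1 1/5; 1 4/5 1/5]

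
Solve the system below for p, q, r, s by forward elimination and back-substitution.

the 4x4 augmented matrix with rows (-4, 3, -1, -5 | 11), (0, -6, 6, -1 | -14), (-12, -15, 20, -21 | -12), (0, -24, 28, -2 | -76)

Forward elimination on [A|b]:
R3 <- R3 - (3)*R1:  [   0  -24   23   -6  -45 ]
R3 <- R3 - (4)*R2:  [  0   0  -1  -2  11 ]
R4 <- R4 - (4)*R2:  [   0    0    4    2  -20 ]
R4 <- R4 - (-4)*R3:  [  0   0   0  -6  24 ]
Row echelon form:
[ -4   3  -1  -5  |   11 ]
[  0  -6   6  -1  |  -14 ]
[  0   0  -1  -2  |   11 ]
[  0   0   0  -6  |   24 ]
Back-substitution:
s = (24) / -6 = -4
r = (11 - (-2)*(-4)) / -1 = -3
q = (-14 - (6)*(-3) - (-1)*(-4)) / -6 = 0
p = (11 - (3)*(0) - (-1)*(-3) - (-5)*(-4)) / -4 = 3

(3, 0, -3, -4)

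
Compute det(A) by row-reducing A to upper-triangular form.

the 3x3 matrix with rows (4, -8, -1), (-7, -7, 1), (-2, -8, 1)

Forward elimination:
R2 <- R2 - (-7/4)*R1:  [    0   -21  -3/4 ]
R3 <- R3 - (-1/2)*R1:  [   0  -12  1/2 ]
R3 <- R3 - (4/7)*R2:  [     0      0  13/14 ]
Upper-triangular form:
[ 4   -8     -1 ]
[ 0  -21   -3/4 ]
[ 0    0  13/14 ]
det(A) = (-1)^0 * (4) * (-21) * (13/14) = -78  (0 row swaps -> sign +1)

det(A) = -78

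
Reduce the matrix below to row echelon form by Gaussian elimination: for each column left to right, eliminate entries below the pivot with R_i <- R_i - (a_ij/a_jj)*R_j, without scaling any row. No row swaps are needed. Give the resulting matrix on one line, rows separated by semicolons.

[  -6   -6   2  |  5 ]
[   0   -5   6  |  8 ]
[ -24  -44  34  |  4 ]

Forward elimination:
R3 <- R3 - (4)*R1:  [   0  -20   26  -16 ]
R3 <- R3 - (4)*R2:  [   0    0    2  -48 ]
Row echelon form:
[ -6  -6  2  |    5 ]
[  0  -5  6  |    8 ]
[  0   0  2  |  -48 ]

REF = [-6 -6 2 5; 0 -5 6 8; 0 0 2 -48]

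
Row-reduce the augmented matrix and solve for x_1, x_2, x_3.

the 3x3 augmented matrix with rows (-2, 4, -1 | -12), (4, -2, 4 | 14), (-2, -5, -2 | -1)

Forward elimination on [A|b]:
R2 <- R2 - (-2)*R1:  [   0    6    2  -10 ]
R3 <- R3 - (1)*R1:  [  0  -9  -1  11 ]
R3 <- R3 - (-3/2)*R2:  [  0   0   2  -4 ]
Row echelon form:
[ -2  4  -1  |  -12 ]
[  0  6   2  |  -10 ]
[  0  0   2  |   -4 ]
Back-substitution:
x_3 = (-4) / 2 = -2
x_2 = (-10 - (2)*(-2)) / 6 = -1
x_1 = (-12 - (4)*(-1) - (-1)*(-2)) / -2 = 5

(5, -1, -2)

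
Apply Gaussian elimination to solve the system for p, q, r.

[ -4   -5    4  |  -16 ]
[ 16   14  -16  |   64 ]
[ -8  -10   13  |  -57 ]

(-1, 0, -5)

Forward elimination on [A|b]:
R2 <- R2 - (-4)*R1:  [  0  -6   0   0 ]
R3 <- R3 - (2)*R1:  [   0    0    5  -25 ]
Row echelon form:
[ -4  -5  4  |  -16 ]
[  0  -6  0  |    0 ]
[  0   0  5  |  -25 ]
Back-substitution:
r = (-25) / 5 = -5
q = (0) / -6 = 0
p = (-16 - (-5)*(0) - (4)*(-5)) / -4 = -1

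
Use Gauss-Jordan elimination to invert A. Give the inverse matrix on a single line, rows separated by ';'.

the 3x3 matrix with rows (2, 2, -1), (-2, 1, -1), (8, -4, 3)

Gauss-Jordan on [A | I]:
R1 <- (1/2)*R1:  [    1     1  -1/2  |   1/2     0     0 ]
R2 <- R2 - (-2)*R1:  [  0   3  -2  |   1   1   0 ]
R3 <- R3 - (8)*R1:  [   0  -12    7  |   -4    0    1 ]
R2 <- (1/3)*R2:  [    0     1  -2/3  |   1/3   1/3     0 ]
R1 <- R1 - (1)*R2:  [    1     0   1/6  |   1/6  -1/3     0 ]
R3 <- R3 - (-12)*R2:  [  0   0  -1  |   0   4   1 ]
R3 <- (1/-1)*R3:  [  0   0   1  |   0  -4  -1 ]
R1 <- R1 - (1/6)*R3:  [   1    0    0  |  1/6  1/3  1/6 ]
R2 <- R2 - (-2/3)*R3:  [    0     1     0  |   1/3  -7/3  -2/3 ]
Right block of [I | A^{-1}] is the inverse:
[ 1/6   1/3   1/6 ]
[ 1/3  -7/3  -2/3 ]
[   0    -4    -1 ]

inverse = [1/6 1/3 1/6; 1/3 -7/3 -2/3; 0 -4 -1]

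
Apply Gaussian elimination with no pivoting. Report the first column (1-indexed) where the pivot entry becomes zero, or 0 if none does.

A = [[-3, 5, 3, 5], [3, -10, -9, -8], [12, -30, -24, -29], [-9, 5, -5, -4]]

first zero-pivot column = 3

Naive forward elimination:
R2 <- R2 - (-1)*R1:  [  0  -5  -6  -3 ]
R3 <- R3 - (-4)*R1:  [   0  -10  -12   -9 ]
R4 <- R4 - (3)*R1:  [   0  -10  -14  -19 ]
R3 <- R3 - (2)*R2:  [  0   0   0  -3 ]
R4 <- R4 - (2)*R2:  [   0    0   -2  -13 ]
Matrix at this point:
[ -3   5   3    5 ]
[  0  -5  -6   -3 ]
[  0   0   0   -3 ]
[  0   0  -2  -13 ]
Pivot entry (3,3) is zero but row 4 has -2 in column 3 -> naive elimination stops; a row interchange (e.g. R3 <-> R4) would be required here.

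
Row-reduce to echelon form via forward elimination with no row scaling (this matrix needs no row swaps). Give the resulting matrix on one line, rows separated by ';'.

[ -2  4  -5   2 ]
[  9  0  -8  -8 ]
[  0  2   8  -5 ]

Forward elimination:
R2 <- R2 - (-9/2)*R1:  [     0     18  -61/2      1 ]
R3 <- R3 - (1/9)*R2:  [      0       0  205/18   -46/9 ]
Row echelon form:
[ -2   4      -5      2 ]
[  0  18   -61/2      1 ]
[  0   0  205/18  -46/9 ]

REF = [-2 4 -5 2; 0 18 -61/2 1; 0 0 205/18 -46/9]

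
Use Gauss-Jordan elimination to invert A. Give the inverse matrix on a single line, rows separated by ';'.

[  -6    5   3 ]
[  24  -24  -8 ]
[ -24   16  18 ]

inverse = [-19/3 -7/8 2/3; -5 -3/4 1/2; -4 -1/2 1/2]

Gauss-Jordan on [A | I]:
R1 <- (1/-6)*R1:  [    1  -5/6  -1/2  |  -1/6     0     0 ]
R2 <- R2 - (24)*R1:  [  0  -4   4  |   4   1   0 ]
R3 <- R3 - (-24)*R1:  [  0  -4   6  |  -4   0   1 ]
R2 <- (1/-4)*R2:  [    0     1    -1  |    -1  -1/4     0 ]
R1 <- R1 - (-5/6)*R2:  [     1      0   -4/3  |     -1  -5/24      0 ]
R3 <- R3 - (-4)*R2:  [  0   0   2  |  -8  -1   1 ]
R3 <- (1/2)*R3:  [    0     0     1  |    -4  -1/2   1/2 ]
R1 <- R1 - (-4/3)*R3:  [     1      0      0  |  -19/3   -7/8    2/3 ]
R2 <- R2 - (-1)*R3:  [    0     1     0  |    -5  -3/4   1/2 ]
Right block of [I | A^{-1}] is the inverse:
[ -19/3  -7/8  2/3 ]
[    -5  -3/4  1/2 ]
[    -4  -1/2  1/2 ]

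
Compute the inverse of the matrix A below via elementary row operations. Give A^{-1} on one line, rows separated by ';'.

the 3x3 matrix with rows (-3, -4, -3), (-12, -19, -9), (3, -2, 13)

inverse = [-265/36 29/18 -7/12; 43/12 -5/6 1/4; 9/4 -1/2 1/4]

Gauss-Jordan on [A | I]:
R1 <- (1/-3)*R1:  [    1   4/3     1  |  -1/3     0     0 ]
R2 <- R2 - (-12)*R1:  [  0  -3   3  |  -4   1   0 ]
R3 <- R3 - (3)*R1:  [  0  -6  10  |   1   0   1 ]
R2 <- (1/-3)*R2:  [    0     1    -1  |   4/3  -1/3     0 ]
R1 <- R1 - (4/3)*R2:  [     1      0    7/3  |  -19/9    4/9      0 ]
R3 <- R3 - (-6)*R2:  [  0   0   4  |   9  -2   1 ]
R3 <- (1/4)*R3:  [    0     0     1  |   9/4  -1/2   1/4 ]
R1 <- R1 - (7/3)*R3:  [       1        0        0  |  -265/36    29/18    -7/12 ]
R2 <- R2 - (-1)*R3:  [     0      1      0  |  43/12   -5/6    1/4 ]
Right block of [I | A^{-1}] is the inverse:
[ -265/36  29/18  -7/12 ]
[   43/12   -5/6    1/4 ]
[     9/4   -1/2    1/4 ]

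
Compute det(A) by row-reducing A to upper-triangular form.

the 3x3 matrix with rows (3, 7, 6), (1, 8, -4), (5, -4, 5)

Forward elimination:
R2 <- R2 - (1/3)*R1:  [    0  17/3    -6 ]
R3 <- R3 - (5/3)*R1:  [     0  -47/3     -5 ]
R3 <- R3 - (-47/17)*R2:  [       0        0  -367/17 ]
Upper-triangular form:
[ 3     7        6 ]
[ 0  17/3       -6 ]
[ 0     0  -367/17 ]
det(A) = (-1)^0 * (3) * (17/3) * (-367/17) = -367  (0 row swaps -> sign +1)

det(A) = -367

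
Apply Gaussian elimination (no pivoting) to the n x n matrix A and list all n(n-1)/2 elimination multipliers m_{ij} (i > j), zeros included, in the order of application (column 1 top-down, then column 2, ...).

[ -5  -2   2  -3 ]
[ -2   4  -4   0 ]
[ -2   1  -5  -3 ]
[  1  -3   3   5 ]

Forward elimination:
R2 <- R2 - (2/5)*R1:  [     0   24/5  -24/5    6/5 ]
R3 <- R3 - (2/5)*R1:  [     0    9/5  -29/5   -9/5 ]
R4 <- R4 - (-1/5)*R1:  [     0  -17/5   17/5   22/5 ]
R3 <- R3 - (3/8)*R2:  [    0     0    -4  -9/4 ]
R4 <- R4 - (-17/24)*R2:  [    0     0     0  21/4 ]
R4: entry in column 3 is already 0 -> m_{43} = 0 (no row operation needed)
Multipliers (in order of application): m_{21} = 2/5, m_{31} = 2/5, m_{41} = -1/5, m_{32} = 3/8, m_{42} = -17/24, m_{43} = 0

multipliers: 2/5, 2/5, -1/5, 3/8, -17/24, 0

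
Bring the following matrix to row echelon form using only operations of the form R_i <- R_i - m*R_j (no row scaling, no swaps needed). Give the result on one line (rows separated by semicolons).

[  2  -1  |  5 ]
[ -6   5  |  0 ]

Forward elimination:
R2 <- R2 - (-3)*R1:  [  0   2  15 ]
Row echelon form:
[ 2  -1  |   5 ]
[ 0   2  |  15 ]

REF = [2 -1 5; 0 2 15]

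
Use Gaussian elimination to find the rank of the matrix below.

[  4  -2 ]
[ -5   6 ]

rank(A) = 2

Row reduction:
R2 <- R2 - (-5/4)*R1:  [   0  7/2 ]
Row echelon form:
[ 4   -2 ]
[ 0  7/2 ]
Nonzero rows / pivot columns: 2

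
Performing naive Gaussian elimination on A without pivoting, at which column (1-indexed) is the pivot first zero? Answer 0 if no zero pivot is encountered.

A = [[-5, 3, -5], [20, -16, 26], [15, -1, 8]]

Naive forward elimination:
R2 <- R2 - (-4)*R1:  [  0  -4   6 ]
R3 <- R3 - (-3)*R1:  [  0   8  -7 ]
R3 <- R3 - (-2)*R2:  [ 0  0  5 ]
All pivots nonzero; naive elimination completes without hitting a zero pivot.

first zero-pivot column = 0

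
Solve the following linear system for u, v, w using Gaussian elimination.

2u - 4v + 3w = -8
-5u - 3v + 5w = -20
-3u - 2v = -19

(3, 5, 2)

Forward elimination on [A|b]:
R2 <- R2 - (-5/2)*R1:  [    0   -13  25/2   -40 ]
R3 <- R3 - (-3/2)*R1:  [   0   -8  9/2  -31 ]
R3 <- R3 - (8/13)*R2:  [      0       0  -83/26  -83/13 ]
Row echelon form:
[ 2   -4       3  |      -8 ]
[ 0  -13    25/2  |     -40 ]
[ 0    0  -83/26  |  -83/13 ]
Back-substitution:
w = (-83/13) / (-83/26) = 2
v = (-40 - (25/2)*(2)) / -13 = 5
u = (-8 - (-4)*(5) - (3)*(2)) / 2 = 3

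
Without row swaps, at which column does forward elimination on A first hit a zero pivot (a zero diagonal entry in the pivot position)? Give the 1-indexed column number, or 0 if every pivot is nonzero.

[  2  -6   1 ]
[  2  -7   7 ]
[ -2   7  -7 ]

Naive forward elimination:
R2 <- R2 - (1)*R1:  [  0  -1   6 ]
R3 <- R3 - (-1)*R1:  [  0   1  -6 ]
R3 <- R3 - (-1)*R2:  [ 0  0  0 ]
Matrix at this point:
[ 2  -6  1 ]
[ 0  -1  6 ]
[ 0   0  0 ]
Pivot entry (3,3) in the last row is zero and there are no rows below to swap with -> zero pivot in column 3 (A is singular).

first zero-pivot column = 3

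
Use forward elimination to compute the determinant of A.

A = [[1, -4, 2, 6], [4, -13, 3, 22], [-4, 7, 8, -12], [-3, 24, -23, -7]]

det(A) = 3

Forward elimination:
R2 <- R2 - (4)*R1:  [  0   3  -5  -2 ]
R3 <- R3 - (-4)*R1:  [  0  -9  16  12 ]
R4 <- R4 - (-3)*R1:  [   0   12  -17   11 ]
R3 <- R3 - (-3)*R2:  [ 0  0  1  6 ]
R4 <- R4 - (4)*R2:  [  0   0   3  19 ]
R4 <- R4 - (3)*R3:  [ 0  0  0  1 ]
Upper-triangular form:
[ 1  -4   2   6 ]
[ 0   3  -5  -2 ]
[ 0   0   1   6 ]
[ 0   0   0   1 ]
det(A) = (-1)^0 * (1) * (3) * (1) * (1) = 3  (0 row swaps -> sign +1)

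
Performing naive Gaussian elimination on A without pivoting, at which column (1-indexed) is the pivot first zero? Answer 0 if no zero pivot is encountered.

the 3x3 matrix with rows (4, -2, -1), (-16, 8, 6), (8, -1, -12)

first zero-pivot column = 2

Naive forward elimination:
R2 <- R2 - (-4)*R1:  [ 0  0  2 ]
R3 <- R3 - (2)*R1:  [   0    3  -10 ]
Matrix at this point:
[ 4  -2   -1 ]
[ 0   0    2 ]
[ 0   3  -10 ]
Pivot entry (2,2) is zero but row 3 has 3 in column 2 -> naive elimination stops; a row interchange (e.g. R2 <-> R3) would be required here.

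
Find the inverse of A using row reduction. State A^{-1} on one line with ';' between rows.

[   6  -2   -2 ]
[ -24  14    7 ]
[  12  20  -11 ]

Gauss-Jordan on [A | I]:
R1 <- (1/6)*R1:  [    1  -1/3  -1/3  |   1/6     0     0 ]
R2 <- R2 - (-24)*R1:  [  0   6  -1  |   4   1   0 ]
R3 <- R3 - (12)*R1:  [  0  24  -7  |  -2   0   1 ]
R2 <- (1/6)*R2:  [    0     1  -1/6  |   2/3   1/6     0 ]
R1 <- R1 - (-1/3)*R2:  [     1      0  -7/18  |   7/18   1/18      0 ]
R3 <- R3 - (24)*R2:  [   0    0   -3  |  -18   -4    1 ]
R3 <- (1/-3)*R3:  [    0     0     1  |     6   4/3  -1/3 ]
R1 <- R1 - (-7/18)*R3:  [     1      0      0  |  49/18  31/54  -7/54 ]
R2 <- R2 - (-1/6)*R3:  [     0      1      0  |    5/3   7/18  -1/18 ]
Right block of [I | A^{-1}] is the inverse:
[ 49/18  31/54  -7/54 ]
[   5/3   7/18  -1/18 ]
[     6    4/3   -1/3 ]

inverse = [49/18 31/54 -7/54; 5/3 7/18 -1/18; 6 4/3 -1/3]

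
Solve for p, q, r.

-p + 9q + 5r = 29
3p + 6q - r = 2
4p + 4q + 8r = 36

(0, 1, 4)

Forward elimination on [A|b]:
R2 <- R2 - (-3)*R1:  [  0  33  14  89 ]
R3 <- R3 - (-4)*R1:  [   0   40   28  152 ]
R3 <- R3 - (40/33)*R2:  [       0        0   364/33  1456/33 ]
Row echelon form:
[ -1   9       5  |       29 ]
[  0  33      14  |       89 ]
[  0   0  364/33  |  1456/33 ]
Back-substitution:
r = (1456/33) / (364/33) = 4
q = (89 - (14)*(4)) / 33 = 1
p = (29 - (9)*(1) - (5)*(4)) / -1 = 0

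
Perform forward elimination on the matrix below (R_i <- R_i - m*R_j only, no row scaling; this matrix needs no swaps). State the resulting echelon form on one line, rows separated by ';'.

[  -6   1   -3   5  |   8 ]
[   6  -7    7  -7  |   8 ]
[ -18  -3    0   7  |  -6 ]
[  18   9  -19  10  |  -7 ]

REF = [-6 1 -3 5 8; 0 -6 4 -2 16; 0 0 5 -6 -46; 0 0 0 -3 -135]

Forward elimination:
R2 <- R2 - (-1)*R1:  [  0  -6   4  -2  16 ]
R3 <- R3 - (3)*R1:  [   0   -6    9   -8  -30 ]
R4 <- R4 - (-3)*R1:  [   0   12  -28   25   17 ]
R3 <- R3 - (1)*R2:  [   0    0    5   -6  -46 ]
R4 <- R4 - (-2)*R2:  [   0    0  -20   21   49 ]
R4 <- R4 - (-4)*R3:  [    0     0     0    -3  -135 ]
Row echelon form:
[ -6   1  -3   5  |     8 ]
[  0  -6   4  -2  |    16 ]
[  0   0   5  -6  |   -46 ]
[  0   0   0  -3  |  -135 ]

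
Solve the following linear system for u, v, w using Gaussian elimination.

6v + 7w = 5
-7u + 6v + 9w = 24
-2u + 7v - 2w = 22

(-3, 2, -1)

Forward elimination on [A|b]:
R1 <-> R2   (pivot in column 1 was zero)
[ -7  6   9  24 ]
[  0  6   7   5 ]
[ -2  7  -2  22 ]
R3 <- R3 - (2/7)*R1:  [     0   37/7  -32/7  106/7 ]
R3 <- R3 - (37/42)*R2:  [       0        0  -451/42   451/42 ]
Row echelon form:
[ -7  6        9  |      24 ]
[  0  6        7  |       5 ]
[  0  0  -451/42  |  451/42 ]
Back-substitution:
w = (451/42) / (-451/42) = -1
v = (5 - (7)*(-1)) / 6 = 2
u = (24 - (6)*(2) - (9)*(-1)) / -7 = -3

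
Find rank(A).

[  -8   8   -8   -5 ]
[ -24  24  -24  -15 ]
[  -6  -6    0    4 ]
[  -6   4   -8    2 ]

Row reduction:
R2 <- R2 - (3)*R1:  [ 0  0  0  0 ]
R3 <- R3 - (3/4)*R1:  [    0   -12     6  31/4 ]
R4 <- R4 - (3/4)*R1:  [    0    -2    -2  23/4 ]
R2 <-> R3   (pivot in column 2 was zero)
[ -8    8  -8    -5 ]
[  0  -12   6  31/4 ]
[  0    0   0     0 ]
[  0   -2  -2  23/4 ]
R4 <- R4 - (1/6)*R2:  [      0       0      -3  107/24 ]
R3 <-> R4   (pivot in column 3 was zero)
[ -8    8  -8      -5 ]
[  0  -12   6    31/4 ]
[  0    0  -3  107/24 ]
[  0    0   0       0 ]
Row echelon form:
[ -8    8  -8      -5 ]
[  0  -12   6    31/4 ]
[  0    0  -3  107/24 ]
[  0    0   0       0 ]
Nonzero rows / pivot columns: 3

rank(A) = 3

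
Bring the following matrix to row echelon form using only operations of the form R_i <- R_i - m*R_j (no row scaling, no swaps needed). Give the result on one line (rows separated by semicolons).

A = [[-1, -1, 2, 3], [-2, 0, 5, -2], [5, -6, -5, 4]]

REF = [-1 -1 2 3; 0 2 1 -8; 0 0 21/2 -25]

Forward elimination:
R2 <- R2 - (2)*R1:  [  0   2   1  -8 ]
R3 <- R3 - (-5)*R1:  [   0  -11    5   19 ]
R3 <- R3 - (-11/2)*R2:  [    0     0  21/2   -25 ]
Row echelon form:
[ -1  -1     2    3 ]
[  0   2     1   -8 ]
[  0   0  21/2  -25 ]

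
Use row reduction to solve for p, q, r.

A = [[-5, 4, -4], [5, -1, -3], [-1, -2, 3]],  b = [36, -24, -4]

(-4, 4, 0)

Forward elimination on [A|b]:
R2 <- R2 - (-1)*R1:  [  0   3  -7  12 ]
R3 <- R3 - (1/5)*R1:  [     0  -14/5   19/5  -56/5 ]
R3 <- R3 - (-14/15)*R2:  [      0       0  -41/15       0 ]
Row echelon form:
[ -5  4      -4  |  36 ]
[  0  3      -7  |  12 ]
[  0  0  -41/15  |   0 ]
Back-substitution:
r = (0) / (-41/15) = 0
q = (12 - (-7)*(0)) / 3 = 4
p = (36 - (4)*(4) - (-4)*(0)) / -5 = -4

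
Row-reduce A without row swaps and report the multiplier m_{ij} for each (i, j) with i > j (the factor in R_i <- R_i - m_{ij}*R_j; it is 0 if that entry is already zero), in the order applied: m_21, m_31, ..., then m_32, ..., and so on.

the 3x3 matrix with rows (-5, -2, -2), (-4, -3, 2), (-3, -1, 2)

Forward elimination:
R2 <- R2 - (4/5)*R1:  [    0  -7/5  18/5 ]
R3 <- R3 - (3/5)*R1:  [    0   1/5  16/5 ]
R3 <- R3 - (-1/7)*R2:  [    0     0  26/7 ]
Multipliers (in order of application): m_{21} = 4/5, m_{31} = 3/5, m_{32} = -1/7

multipliers: 4/5, 3/5, -1/7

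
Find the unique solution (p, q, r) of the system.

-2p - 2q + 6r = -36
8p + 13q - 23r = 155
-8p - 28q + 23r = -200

(3, 3, -4)

Forward elimination on [A|b]:
R2 <- R2 - (-4)*R1:  [  0   5   1  11 ]
R3 <- R3 - (4)*R1:  [   0  -20   -1  -56 ]
R3 <- R3 - (-4)*R2:  [   0    0    3  -12 ]
Row echelon form:
[ -2  -2  6  |  -36 ]
[  0   5  1  |   11 ]
[  0   0  3  |  -12 ]
Back-substitution:
r = (-12) / 3 = -4
q = (11 - (1)*(-4)) / 5 = 3
p = (-36 - (-2)*(3) - (6)*(-4)) / -2 = 3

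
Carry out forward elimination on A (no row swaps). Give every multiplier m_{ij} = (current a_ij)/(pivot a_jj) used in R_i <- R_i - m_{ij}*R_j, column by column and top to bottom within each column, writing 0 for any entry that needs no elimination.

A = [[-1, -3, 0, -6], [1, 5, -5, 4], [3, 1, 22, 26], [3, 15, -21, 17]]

Forward elimination:
R2 <- R2 - (-1)*R1:  [  0   2  -5  -2 ]
R3 <- R3 - (-3)*R1:  [  0  -8  22   8 ]
R4 <- R4 - (-3)*R1:  [   0    6  -21   -1 ]
R3 <- R3 - (-4)*R2:  [ 0  0  2  0 ]
R4 <- R4 - (3)*R2:  [  0   0  -6   5 ]
R4 <- R4 - (-3)*R3:  [ 0  0  0  5 ]
Multipliers (in order of application): m_{21} = -1, m_{31} = -3, m_{41} = -3, m_{32} = -4, m_{42} = 3, m_{43} = -3

multipliers: -1, -3, -3, -4, 3, -3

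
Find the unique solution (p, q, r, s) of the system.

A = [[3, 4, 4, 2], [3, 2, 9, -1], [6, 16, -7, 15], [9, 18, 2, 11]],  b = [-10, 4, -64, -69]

Forward elimination on [A|b]:
R2 <- R2 - (1)*R1:  [  0  -2   5  -3  14 ]
R3 <- R3 - (2)*R1:  [   0    8  -15   11  -44 ]
R4 <- R4 - (3)*R1:  [   0    6  -10    5  -39 ]
R3 <- R3 - (-4)*R2:  [  0   0   5  -1  12 ]
R4 <- R4 - (-3)*R2:  [  0   0   5  -4   3 ]
R4 <- R4 - (1)*R3:  [  0   0   0  -3  -9 ]
Row echelon form:
[ 3   4  4   2  |  -10 ]
[ 0  -2  5  -3  |   14 ]
[ 0   0  5  -1  |   12 ]
[ 0   0  0  -3  |   -9 ]
Back-substitution:
s = (-9) / -3 = 3
r = (12 - (-1)*(3)) / 5 = 3
q = (14 - (5)*(3) - (-3)*(3)) / -2 = -4
p = (-10 - (4)*(-4) - (4)*(3) - (2)*(3)) / 3 = -4

(-4, -4, 3, 3)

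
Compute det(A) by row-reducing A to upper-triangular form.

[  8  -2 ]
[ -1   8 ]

Forward elimination:
R2 <- R2 - (-1/8)*R1:  [    0  31/4 ]
Upper-triangular form:
[ 8    -2 ]
[ 0  31/4 ]
det(A) = (-1)^0 * (8) * (31/4) = 62  (0 row swaps -> sign +1)

det(A) = 62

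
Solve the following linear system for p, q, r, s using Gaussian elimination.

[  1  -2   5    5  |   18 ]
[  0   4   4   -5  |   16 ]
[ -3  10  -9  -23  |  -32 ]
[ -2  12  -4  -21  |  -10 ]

Forward elimination on [A|b]:
R3 <- R3 - (-3)*R1:  [  0   4   6  -8  22 ]
R4 <- R4 - (-2)*R1:  [   0    8    6  -11   26 ]
R3 <- R3 - (1)*R2:  [  0   0   2  -3   6 ]
R4 <- R4 - (2)*R2:  [  0   0  -2  -1  -6 ]
R4 <- R4 - (-1)*R3:  [  0   0   0  -4   0 ]
Row echelon form:
[ 1  -2  5   5  |  18 ]
[ 0   4  4  -5  |  16 ]
[ 0   0  2  -3  |   6 ]
[ 0   0  0  -4  |   0 ]
Back-substitution:
s = (0) / -4 = 0
r = (6 - (-3)*(0)) / 2 = 3
q = (16 - (4)*(3) - (-5)*(0)) / 4 = 1
p = (18 - (-2)*(1) - (5)*(3) - (5)*(0)) / 1 = 5

(5, 1, 3, 0)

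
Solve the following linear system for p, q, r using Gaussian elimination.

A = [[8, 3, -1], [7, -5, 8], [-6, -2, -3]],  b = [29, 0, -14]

(3, 1, -2)

Forward elimination on [A|b]:
R2 <- R2 - (7/8)*R1:  [      0   -61/8    71/8  -203/8 ]
R3 <- R3 - (-3/4)*R1:  [     0    1/4  -15/4   31/4 ]
R3 <- R3 - (-2/61)*R2:  [       0        0  -211/61   422/61 ]
Row echelon form:
[ 8      3       -1  |      29 ]
[ 0  -61/8     71/8  |  -203/8 ]
[ 0      0  -211/61  |  422/61 ]
Back-substitution:
r = (422/61) / (-211/61) = -2
q = (-203/8 - (71/8)*(-2)) / (-61/8) = 1
p = (29 - (3)*(1) - (-1)*(-2)) / 8 = 3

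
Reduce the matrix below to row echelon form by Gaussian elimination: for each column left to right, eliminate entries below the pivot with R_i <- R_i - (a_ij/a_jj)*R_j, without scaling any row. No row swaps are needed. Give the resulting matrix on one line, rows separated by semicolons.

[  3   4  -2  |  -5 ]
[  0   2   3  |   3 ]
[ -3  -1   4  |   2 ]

Forward elimination:
R3 <- R3 - (-1)*R1:  [  0   3   2  -3 ]
R3 <- R3 - (3/2)*R2:  [     0      0   -5/2  -15/2 ]
Row echelon form:
[ 3  4    -2  |     -5 ]
[ 0  2     3  |      3 ]
[ 0  0  -5/2  |  -15/2 ]

REF = [3 4 -2 -5; 0 2 3 3; 0 0 -5/2 -15/2]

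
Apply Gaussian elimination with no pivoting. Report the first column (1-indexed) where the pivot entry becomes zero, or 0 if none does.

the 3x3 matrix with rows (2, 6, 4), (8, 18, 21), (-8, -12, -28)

first zero-pivot column = 0

Naive forward elimination:
R2 <- R2 - (4)*R1:  [  0  -6   5 ]
R3 <- R3 - (-4)*R1:  [   0   12  -12 ]
R3 <- R3 - (-2)*R2:  [  0   0  -2 ]
All pivots nonzero; naive elimination completes without hitting a zero pivot.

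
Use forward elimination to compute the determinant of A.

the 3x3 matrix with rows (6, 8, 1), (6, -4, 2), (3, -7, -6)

Forward elimination:
R2 <- R2 - (1)*R1:  [   0  -12    1 ]
R3 <- R3 - (1/2)*R1:  [     0    -11  -13/2 ]
R3 <- R3 - (11/12)*R2:  [      0       0  -89/12 ]
Upper-triangular form:
[ 6    8       1 ]
[ 0  -12       1 ]
[ 0    0  -89/12 ]
det(A) = (-1)^0 * (6) * (-12) * (-89/12) = 534  (0 row swaps -> sign +1)

det(A) = 534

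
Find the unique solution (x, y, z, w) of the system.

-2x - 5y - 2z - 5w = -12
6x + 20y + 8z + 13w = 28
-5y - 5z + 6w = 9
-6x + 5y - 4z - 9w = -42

Forward elimination on [A|b]:
R2 <- R2 - (-3)*R1:  [  0   5   2  -2  -8 ]
R4 <- R4 - (3)*R1:  [  0  20   2   6  -6 ]
R3 <- R3 - (-1)*R2:  [  0   0  -3   4   1 ]
R4 <- R4 - (4)*R2:  [  0   0  -6  14  26 ]
R4 <- R4 - (2)*R3:  [  0   0   0   6  24 ]
Row echelon form:
[ -2  -5  -2  -5  |  -12 ]
[  0   5   2  -2  |   -8 ]
[  0   0  -3   4  |    1 ]
[  0   0   0   6  |   24 ]
Back-substitution:
w = (24) / 6 = 4
z = (1 - (4)*(4)) / -3 = 5
y = (-8 - (2)*(5) - (-2)*(4)) / 5 = -2
x = (-12 - (-5)*(-2) - (-2)*(5) - (-5)*(4)) / -2 = -4

(-4, -2, 5, 4)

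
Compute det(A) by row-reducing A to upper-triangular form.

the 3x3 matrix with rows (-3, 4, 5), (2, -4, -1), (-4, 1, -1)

det(A) = -61

Forward elimination:
R2 <- R2 - (-2/3)*R1:  [    0  -4/3   7/3 ]
R3 <- R3 - (4/3)*R1:  [     0  -13/3  -23/3 ]
R3 <- R3 - (13/4)*R2:  [     0      0  -61/4 ]
Upper-triangular form:
[ -3     4      5 ]
[  0  -4/3    7/3 ]
[  0     0  -61/4 ]
det(A) = (-1)^0 * (-3) * (-4/3) * (-61/4) = -61  (0 row swaps -> sign +1)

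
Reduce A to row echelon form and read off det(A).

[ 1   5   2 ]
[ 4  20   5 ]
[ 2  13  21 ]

det(A) = 9

Forward elimination:
R2 <- R2 - (4)*R1:  [  0   0  -3 ]
R3 <- R3 - (2)*R1:  [  0   3  17 ]
R2 <-> R3   (pivot in column 2 was zero)
[ 1  5   2 ]
[ 0  3  17 ]
[ 0  0  -3 ]
Upper-triangular form:
[ 1  5   2 ]
[ 0  3  17 ]
[ 0  0  -3 ]
det(A) = (-1)^1 * (1) * (3) * (-3) = 9  (1 row swap -> sign -1)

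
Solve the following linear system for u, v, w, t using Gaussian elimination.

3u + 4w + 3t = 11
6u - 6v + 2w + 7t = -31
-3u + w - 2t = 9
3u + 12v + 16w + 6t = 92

(2, 3, 5, -5)

Forward elimination on [A|b]:
R2 <- R2 - (2)*R1:  [   0   -6   -6    1  -53 ]
R3 <- R3 - (-1)*R1:  [  0   0   5   1  20 ]
R4 <- R4 - (1)*R1:  [  0  12  12   3  81 ]
R4 <- R4 - (-2)*R2:  [   0    0    0    5  -25 ]
Row echelon form:
[ 3   0   4  3  |   11 ]
[ 0  -6  -6  1  |  -53 ]
[ 0   0   5  1  |   20 ]
[ 0   0   0  5  |  -25 ]
Back-substitution:
t = (-25) / 5 = -5
w = (20 - (1)*(-5)) / 5 = 5
v = (-53 - (-6)*(5) - (1)*(-5)) / -6 = 3
u = (11 - (4)*(5) - (3)*(-5)) / 3 = 2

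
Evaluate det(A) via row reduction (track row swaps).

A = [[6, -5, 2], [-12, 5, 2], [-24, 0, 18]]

det(A) = -60

Forward elimination:
R2 <- R2 - (-2)*R1:  [  0  -5   6 ]
R3 <- R3 - (-4)*R1:  [   0  -20   26 ]
R3 <- R3 - (4)*R2:  [ 0  0  2 ]
Upper-triangular form:
[ 6  -5  2 ]
[ 0  -5  6 ]
[ 0   0  2 ]
det(A) = (-1)^0 * (6) * (-5) * (2) = -60  (0 row swaps -> sign +1)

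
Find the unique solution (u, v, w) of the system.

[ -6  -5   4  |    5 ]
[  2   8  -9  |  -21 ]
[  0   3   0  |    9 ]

(0, 3, 5)

Forward elimination on [A|b]:
R2 <- R2 - (-1/3)*R1:  [     0   19/3  -23/3  -58/3 ]
R3 <- R3 - (9/19)*R2:  [      0       0   69/19  345/19 ]
Row echelon form:
[ -6    -5      4  |       5 ]
[  0  19/3  -23/3  |   -58/3 ]
[  0     0  69/19  |  345/19 ]
Back-substitution:
w = (345/19) / (69/19) = 5
v = (-58/3 - (-23/3)*(5)) / (19/3) = 3
u = (5 - (-5)*(3) - (4)*(5)) / -6 = 0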